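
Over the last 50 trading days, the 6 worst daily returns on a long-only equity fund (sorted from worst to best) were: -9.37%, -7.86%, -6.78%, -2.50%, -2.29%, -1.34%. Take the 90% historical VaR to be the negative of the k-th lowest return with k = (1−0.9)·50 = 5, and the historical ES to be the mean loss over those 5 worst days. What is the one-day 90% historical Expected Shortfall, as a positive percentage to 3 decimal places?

5.760%

The 5 worst returns sum to -28.80%.
ES = −(-28.80%) / 5 = 5.76% ≈ 5.760%.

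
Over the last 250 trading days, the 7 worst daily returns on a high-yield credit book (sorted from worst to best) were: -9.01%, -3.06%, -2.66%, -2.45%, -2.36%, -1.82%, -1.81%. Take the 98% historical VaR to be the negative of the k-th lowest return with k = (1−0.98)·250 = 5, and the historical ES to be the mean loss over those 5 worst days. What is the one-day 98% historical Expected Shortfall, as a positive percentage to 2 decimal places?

The 5 worst returns sum to -19.54%.
ES = −(-19.54%) / 5 = 3.908% ≈ 3.91%.

3.91%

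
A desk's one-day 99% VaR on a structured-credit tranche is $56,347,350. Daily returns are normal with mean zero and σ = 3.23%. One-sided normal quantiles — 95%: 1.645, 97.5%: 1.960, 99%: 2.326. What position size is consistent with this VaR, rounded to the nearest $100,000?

$750,000,000

VaR as a fraction of value: z·σ = 2.326 × 3.23% = 7.51298%.
Position = $56,347,350 / 0.0751298 = $750,000,000.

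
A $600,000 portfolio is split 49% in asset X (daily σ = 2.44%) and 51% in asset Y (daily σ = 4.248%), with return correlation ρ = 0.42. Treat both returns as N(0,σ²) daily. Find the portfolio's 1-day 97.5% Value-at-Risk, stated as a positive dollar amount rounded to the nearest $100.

$33,900

σ_p² = 0.49²·2.44² + 0.51²·4.248² + 2·0.42·0.49·0.51·2.44·4.248 = 8.2989 (%²).
σ_p = √8.2989 = 2.881%.
At 97.5%, z = 1.960.
VaR = 1.960 × 2.881% = 5.647%; on $600,000 that is $33,882.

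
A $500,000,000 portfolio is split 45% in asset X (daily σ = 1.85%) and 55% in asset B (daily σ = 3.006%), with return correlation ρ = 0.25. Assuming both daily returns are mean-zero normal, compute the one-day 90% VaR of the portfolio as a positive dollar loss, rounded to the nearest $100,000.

$13,000,000

σ_p² = 0.45²·1.85² + 0.55²·3.006² + 2·0.25·0.45·0.55·1.85·3.006 = 4.1146 (%²).
σ_p = √4.1146 = 2.028%.
At 90%, z = 1.282.
VaR = 1.282 × 2.028% = 2.600%; on $500,000,000 that is $13,000,000.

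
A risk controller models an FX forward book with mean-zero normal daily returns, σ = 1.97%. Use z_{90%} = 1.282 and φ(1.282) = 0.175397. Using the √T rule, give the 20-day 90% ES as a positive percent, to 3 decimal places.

σ_{20d} = 1.97% × √20 = 8.810%.
ES multiplier = φ(z)/(1−α) = 0.175397/0.1 = 1.754.
ES = 8.810% × 1.754 = 15.453%.

15.453%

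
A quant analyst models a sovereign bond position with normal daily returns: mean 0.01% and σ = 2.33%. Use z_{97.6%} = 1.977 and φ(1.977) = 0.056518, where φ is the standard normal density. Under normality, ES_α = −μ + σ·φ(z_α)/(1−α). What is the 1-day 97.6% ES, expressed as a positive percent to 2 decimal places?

5.48%

Tail multiplier: φ(z)/(1−α) = 0.056518 / 0.024 = 2.355.
ES = −(0.01%) + 2.33% × 2.355 = 5.477%.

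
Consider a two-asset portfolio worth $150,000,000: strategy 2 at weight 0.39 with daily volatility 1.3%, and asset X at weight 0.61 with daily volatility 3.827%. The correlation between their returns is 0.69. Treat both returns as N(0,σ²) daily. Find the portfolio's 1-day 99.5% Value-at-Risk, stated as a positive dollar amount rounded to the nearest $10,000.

$10,470,000

σ_p² = 0.39²·1.3² + 0.61²·3.827² + 2·0.69·0.39·0.61·1.3·3.827 = 7.3401 (%²).
σ_p = √7.3401 = 2.709%.
At 99.5%, z = 2.576.
VaR = 2.576 × 2.709% = 6.978%; on $150,000,000 that is $10,467,000.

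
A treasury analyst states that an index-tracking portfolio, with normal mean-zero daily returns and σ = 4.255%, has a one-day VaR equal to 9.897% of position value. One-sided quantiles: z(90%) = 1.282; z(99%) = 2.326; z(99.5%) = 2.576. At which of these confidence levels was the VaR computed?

99%

Implied z = VaR/σ = 9.897 / 4.255 = 2.326.
This matches z(99%) = 2.326.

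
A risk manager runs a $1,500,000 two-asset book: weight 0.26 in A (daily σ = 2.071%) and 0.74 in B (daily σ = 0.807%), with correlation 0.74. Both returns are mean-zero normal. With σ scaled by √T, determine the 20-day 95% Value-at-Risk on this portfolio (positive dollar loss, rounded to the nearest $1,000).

$117,000

σ_p = √(0.26²·2.071² + 0.74²·0.807² + 2·0.74·0.26·0.74·2.071·0.807) = 1.059%.
σ_{20d} = 1.059% × √20 = 4.736%.
z(95%) = 1.645.
VaR = 1.645 × 4.736% = 7.791%; on $1,500,000 that is $116,865.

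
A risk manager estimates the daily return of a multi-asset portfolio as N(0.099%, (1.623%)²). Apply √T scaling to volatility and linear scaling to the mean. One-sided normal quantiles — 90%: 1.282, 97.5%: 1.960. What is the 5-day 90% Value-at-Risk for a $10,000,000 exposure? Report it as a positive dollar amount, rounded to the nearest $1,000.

σ_{5d} = 1.623% × √5 = 3.629%; μ_{5d} = 5 × 0.099% = 0.495%.
VaR = −(0.495%) + 1.282 × 3.629% = 4.157%.
On $10,000,000: 0.04157 × $10,000,000 = $415,700.

$416,000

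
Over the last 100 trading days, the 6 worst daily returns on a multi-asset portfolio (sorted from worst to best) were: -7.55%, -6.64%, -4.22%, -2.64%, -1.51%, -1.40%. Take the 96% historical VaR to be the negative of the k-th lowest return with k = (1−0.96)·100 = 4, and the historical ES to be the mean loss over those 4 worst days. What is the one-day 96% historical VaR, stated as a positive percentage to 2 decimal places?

2.64%

k = 4; the 4th lowest return is -2.64%, so VaR = 2.64%.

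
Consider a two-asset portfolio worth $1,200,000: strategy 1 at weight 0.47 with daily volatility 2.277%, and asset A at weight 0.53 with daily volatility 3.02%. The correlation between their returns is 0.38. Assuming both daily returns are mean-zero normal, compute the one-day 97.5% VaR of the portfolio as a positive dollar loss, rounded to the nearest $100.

$52,600

σ_p² = 0.47²·2.277² + 0.53²·3.02² + 2·0.38·0.47·0.53·2.277·3.02 = 5.0091 (%²).
σ_p = √5.0091 = 2.238%.
At 97.5%, z = 1.960.
VaR = 1.960 × 2.238% = 4.386%; on $1,200,000 that is $52,632.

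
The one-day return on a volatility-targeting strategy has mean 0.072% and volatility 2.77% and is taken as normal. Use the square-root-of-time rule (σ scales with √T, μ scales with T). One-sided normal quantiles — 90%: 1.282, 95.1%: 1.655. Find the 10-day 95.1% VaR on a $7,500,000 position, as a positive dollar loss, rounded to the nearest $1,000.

σ_{10d} = 2.77% × √10 = 8.760%; μ_{10d} = 10 × 0.072% = 0.720%.
VaR = −(0.720%) + 1.655 × 8.760% = 13.778%.
On $7,500,000: 0.13778 × $7,500,000 = $1,033,350.

$1,033,000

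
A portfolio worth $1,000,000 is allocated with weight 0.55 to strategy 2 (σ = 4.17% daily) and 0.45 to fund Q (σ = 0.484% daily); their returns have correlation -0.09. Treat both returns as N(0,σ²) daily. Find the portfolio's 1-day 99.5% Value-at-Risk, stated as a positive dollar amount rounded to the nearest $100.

$58,800

σ_p² = 0.55²·4.17² + 0.45²·0.484² + 2·-0.09·0.55·0.45·4.17·0.484 = 5.2177 (%²).
σ_p = √5.2177 = 2.284%.
At 99.5%, z = 2.576.
VaR = 2.576 × 2.284% = 5.884%; on $1,000,000 that is $58,840.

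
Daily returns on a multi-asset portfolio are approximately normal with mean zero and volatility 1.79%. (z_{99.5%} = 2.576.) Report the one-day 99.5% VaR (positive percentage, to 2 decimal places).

4.61%

VaR = z·σ = 2.576 × 1.79% = 4.611%.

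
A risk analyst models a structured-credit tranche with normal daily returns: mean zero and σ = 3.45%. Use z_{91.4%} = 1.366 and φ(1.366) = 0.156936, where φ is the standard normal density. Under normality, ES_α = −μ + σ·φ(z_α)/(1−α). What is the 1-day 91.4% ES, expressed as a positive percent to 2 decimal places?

Tail multiplier: φ(z)/(1−α) = 0.156936 / 0.086 = 1.825.
ES = 3.45% × 1.825 = 6.296%.

6.30%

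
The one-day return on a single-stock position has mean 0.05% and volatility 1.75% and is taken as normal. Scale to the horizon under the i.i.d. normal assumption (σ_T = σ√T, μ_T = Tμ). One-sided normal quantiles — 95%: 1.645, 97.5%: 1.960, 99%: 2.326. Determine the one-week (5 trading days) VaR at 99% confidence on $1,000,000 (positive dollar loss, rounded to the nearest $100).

σ_{5d} = 1.75% × √5 = 3.913%; μ_{5d} = 5 × 0.05% = 0.250%.
VaR = −(0.250%) + 2.326 × 3.913% = 8.852%.
On $1,000,000: 0.08852 × $1,000,000 = $88,520.

$88,500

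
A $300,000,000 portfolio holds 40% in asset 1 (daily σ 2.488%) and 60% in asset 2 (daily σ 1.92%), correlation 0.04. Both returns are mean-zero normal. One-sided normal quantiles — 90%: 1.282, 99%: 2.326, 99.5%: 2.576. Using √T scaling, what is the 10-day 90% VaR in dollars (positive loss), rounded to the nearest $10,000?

σ_p = √(0.4²·2.488² + 0.6²·1.92² + 2·0.04·0.4·0.6·2.488·1.92) = 1.552%.
σ_{10d} = 1.552% × √10 = 4.908%.
VaR = 1.282 × 4.908% = 6.292%; on $300,000,000 that is $18,876,000.

$18,880,000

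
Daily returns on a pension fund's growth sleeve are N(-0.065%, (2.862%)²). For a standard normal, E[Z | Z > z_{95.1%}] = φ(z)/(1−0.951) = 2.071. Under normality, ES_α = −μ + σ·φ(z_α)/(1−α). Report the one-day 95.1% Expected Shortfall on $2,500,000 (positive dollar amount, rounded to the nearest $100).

ES = −(-0.065%) + 2.862% × 2.071 = 5.992%.
On $2,500,000: 0.05992 × $2,500,000 = $149,800.

$149,800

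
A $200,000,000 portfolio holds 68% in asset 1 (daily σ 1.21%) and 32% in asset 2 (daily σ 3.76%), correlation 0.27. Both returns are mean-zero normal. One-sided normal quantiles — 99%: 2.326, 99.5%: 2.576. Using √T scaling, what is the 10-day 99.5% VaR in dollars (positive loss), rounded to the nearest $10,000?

$26,570,000

σ_p = √(0.68²·1.21² + 0.32²·3.76² + 2·0.27·0.68·0.32·1.21·3.76) = 1.631%.
σ_{10d} = 1.631% × √10 = 5.158%.
VaR = 2.576 × 5.158% = 13.287%; on $200,000,000 that is $26,574,000.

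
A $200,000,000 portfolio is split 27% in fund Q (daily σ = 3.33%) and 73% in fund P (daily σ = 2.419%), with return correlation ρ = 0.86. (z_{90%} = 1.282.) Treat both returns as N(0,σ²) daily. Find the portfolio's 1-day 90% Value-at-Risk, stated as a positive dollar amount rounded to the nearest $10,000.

$6,620,000

σ_p² = 0.27²·3.33² + 0.73²·2.419² + 2·0.86·0.27·0.73·3.33·2.419 = 6.6575 (%²).
σ_p = √6.6575 = 2.580%.
VaR = 1.282 × 2.580% = 3.308%; on $200,000,000 that is $6,616,000.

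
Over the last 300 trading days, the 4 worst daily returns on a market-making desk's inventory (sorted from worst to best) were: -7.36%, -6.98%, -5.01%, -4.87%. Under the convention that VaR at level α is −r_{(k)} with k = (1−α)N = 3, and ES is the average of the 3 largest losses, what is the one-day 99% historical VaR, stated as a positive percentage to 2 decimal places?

5.01%

k = 3; the 3rd lowest return is -5.01%, so VaR = 5.01%.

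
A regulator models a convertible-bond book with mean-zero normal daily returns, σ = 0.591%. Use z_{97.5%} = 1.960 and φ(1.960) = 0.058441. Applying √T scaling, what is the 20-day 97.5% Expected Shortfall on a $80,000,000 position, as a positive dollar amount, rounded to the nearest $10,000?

σ_{20d} = 0.591% × √20 = 2.643%.
ES multiplier = φ(z)/(1−α) = 0.058441/0.025 = 2.338.
ES = 2.643% × 2.338 = 6.179%; on $80,000,000: $4,943,200.

$4,940,000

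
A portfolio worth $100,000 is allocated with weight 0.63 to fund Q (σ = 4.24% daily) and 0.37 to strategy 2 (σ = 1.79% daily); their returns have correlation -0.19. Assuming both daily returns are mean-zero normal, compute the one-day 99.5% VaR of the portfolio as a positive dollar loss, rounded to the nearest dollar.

σ_p² = 0.63²·4.24² + 0.37²·1.79² + 2·-0.19·0.63·0.37·4.24·1.79 = 6.9017 (%²).
σ_p = √6.9017 = 2.627%.
At 99.5%, z = 2.576.
VaR = 2.576 × 2.627% = 6.767%; on $100,000 that is $6,767.

$6,767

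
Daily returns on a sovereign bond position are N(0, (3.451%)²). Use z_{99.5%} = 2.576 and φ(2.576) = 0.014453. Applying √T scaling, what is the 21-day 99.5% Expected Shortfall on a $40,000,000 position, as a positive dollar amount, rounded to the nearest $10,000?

σ_{21d} = 3.451% × √21 = 15.814%.
ES multiplier = φ(z)/(1−α) = 0.014453/0.005 = 2.891.
ES = 15.814% × 2.891 = 45.718%; on $40,000,000: $18,287,200.

$18,290,000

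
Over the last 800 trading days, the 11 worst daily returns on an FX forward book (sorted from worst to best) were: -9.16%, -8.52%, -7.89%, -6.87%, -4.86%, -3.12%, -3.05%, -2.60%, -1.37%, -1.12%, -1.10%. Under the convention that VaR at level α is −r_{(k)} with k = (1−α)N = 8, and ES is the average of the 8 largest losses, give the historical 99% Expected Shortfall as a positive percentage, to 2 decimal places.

5.76%

The 8 worst returns sum to -46.07%.
ES = −(-46.07%) / 8 = 5.75875% ≈ 5.76%.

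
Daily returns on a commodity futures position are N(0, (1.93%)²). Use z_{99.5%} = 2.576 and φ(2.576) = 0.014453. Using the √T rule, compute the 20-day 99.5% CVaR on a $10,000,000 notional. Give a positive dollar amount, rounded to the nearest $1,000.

$2,495,000

σ_{20d} = 1.93% × √20 = 8.631%.
ES multiplier = φ(z)/(1−α) = 0.014453/0.005 = 2.891.
ES = 8.631% × 2.891 = 24.952%; on $10,000,000: $2,495,200.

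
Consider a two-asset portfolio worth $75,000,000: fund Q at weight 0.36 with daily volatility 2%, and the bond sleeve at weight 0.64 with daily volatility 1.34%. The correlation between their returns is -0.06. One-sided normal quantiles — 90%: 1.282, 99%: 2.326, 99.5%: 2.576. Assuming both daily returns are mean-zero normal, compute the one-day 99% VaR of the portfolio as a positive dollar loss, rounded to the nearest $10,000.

σ_p² = 0.36²·2² + 0.64²·1.34² + 2·-0.06·0.36·0.64·2·1.34 = 1.1798 (%²).
σ_p = √1.1798 = 1.086%.
VaR = 2.326 × 1.086% = 2.526%; on $75,000,000 that is $1,894,500.

$1,890,000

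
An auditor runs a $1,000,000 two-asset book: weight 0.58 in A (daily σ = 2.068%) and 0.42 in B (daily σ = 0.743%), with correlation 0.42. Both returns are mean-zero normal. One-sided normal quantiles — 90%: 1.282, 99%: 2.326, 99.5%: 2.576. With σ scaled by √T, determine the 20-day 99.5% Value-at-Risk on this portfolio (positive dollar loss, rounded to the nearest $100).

σ_p = √(0.58²·2.068² + 0.42²·0.743² + 2·0.42·0.58·0.42·2.068·0.743) = 1.360%.
σ_{20d} = 1.360% × √20 = 6.082%.
VaR = 2.576 × 6.082% = 15.667%; on $1,000,000 that is $156,670.

$156,700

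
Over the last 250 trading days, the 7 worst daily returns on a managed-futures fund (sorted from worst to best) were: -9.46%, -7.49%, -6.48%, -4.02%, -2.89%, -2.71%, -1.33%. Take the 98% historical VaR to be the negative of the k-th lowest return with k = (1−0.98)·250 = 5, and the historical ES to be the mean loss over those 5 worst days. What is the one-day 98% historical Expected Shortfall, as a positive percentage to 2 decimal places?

6.07%

The 5 worst returns sum to -30.34%.
ES = −(-30.34%) / 5 = 6.068% ≈ 6.07%.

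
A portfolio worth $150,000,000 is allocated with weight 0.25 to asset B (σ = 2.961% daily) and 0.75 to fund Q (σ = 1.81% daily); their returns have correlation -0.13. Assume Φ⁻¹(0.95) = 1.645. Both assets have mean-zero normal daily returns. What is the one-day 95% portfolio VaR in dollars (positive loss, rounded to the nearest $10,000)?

σ_p² = 0.25²·2.961² + 0.75²·1.81² + 2·-0.13·0.25·0.75·2.961·1.81 = 2.1295 (%²).
σ_p = √2.1295 = 1.459%.
VaR = 1.645 × 1.459% = 2.400%; on $150,000,000 that is $3,600,000.

$3,600,000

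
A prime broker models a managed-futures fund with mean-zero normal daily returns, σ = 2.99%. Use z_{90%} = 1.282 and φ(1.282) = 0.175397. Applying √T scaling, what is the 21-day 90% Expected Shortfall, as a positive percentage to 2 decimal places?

σ_{21d} = 2.99% × √21 = 13.702%.
ES multiplier = φ(z)/(1−α) = 0.175397/0.1 = 1.754.
ES = 13.702% × 1.754 = 24.033%.

24.03%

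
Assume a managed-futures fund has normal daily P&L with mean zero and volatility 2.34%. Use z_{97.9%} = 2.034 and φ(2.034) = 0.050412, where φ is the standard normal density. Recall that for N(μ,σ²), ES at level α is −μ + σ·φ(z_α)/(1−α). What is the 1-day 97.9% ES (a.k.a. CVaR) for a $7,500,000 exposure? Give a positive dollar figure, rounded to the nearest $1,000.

$421,000

Tail multiplier: φ(z)/(1−α) = 0.050412 / 0.021 = 2.401.
ES = 2.34% × 2.401 = 5.618%.
On $7,500,000: 0.05618 × $7,500,000 = $421,350.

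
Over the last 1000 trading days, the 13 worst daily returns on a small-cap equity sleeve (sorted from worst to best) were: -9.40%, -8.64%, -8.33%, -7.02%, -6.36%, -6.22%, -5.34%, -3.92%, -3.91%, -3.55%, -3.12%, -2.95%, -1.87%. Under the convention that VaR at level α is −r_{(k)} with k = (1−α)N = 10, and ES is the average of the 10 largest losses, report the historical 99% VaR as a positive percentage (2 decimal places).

k = 10; the 10th lowest return is -3.55%, so VaR = 3.55%.

3.55%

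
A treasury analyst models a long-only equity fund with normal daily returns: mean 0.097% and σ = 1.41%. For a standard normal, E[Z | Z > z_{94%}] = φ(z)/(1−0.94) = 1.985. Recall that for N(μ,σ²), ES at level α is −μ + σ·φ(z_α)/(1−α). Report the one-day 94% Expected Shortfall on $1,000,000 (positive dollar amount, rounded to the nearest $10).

ES = −(0.097%) + 1.41% × 1.985 = 2.702%.
On $1,000,000: 0.02702 × $1,000,000 = $27,020.

$27,020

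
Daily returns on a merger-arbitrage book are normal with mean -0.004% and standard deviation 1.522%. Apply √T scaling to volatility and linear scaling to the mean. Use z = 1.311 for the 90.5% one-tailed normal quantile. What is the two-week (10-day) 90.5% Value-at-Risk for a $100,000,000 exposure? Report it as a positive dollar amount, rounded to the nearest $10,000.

$6,350,000

σ_{10d} = 1.522% × √10 = 4.813%; μ_{10d} = 10 × -0.004% = -0.040%.
VaR = −(-0.040%) + 1.311 × 4.813% = 6.350%.
On $100,000,000: 0.06350 × $100,000,000 = $6,350,000.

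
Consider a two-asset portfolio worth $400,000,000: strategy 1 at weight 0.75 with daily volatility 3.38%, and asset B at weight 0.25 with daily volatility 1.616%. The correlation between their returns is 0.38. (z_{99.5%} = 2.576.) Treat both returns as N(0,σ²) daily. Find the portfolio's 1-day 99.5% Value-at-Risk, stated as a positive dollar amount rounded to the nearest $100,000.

$28,000,000

σ_p² = 0.75²·3.38² + 0.25²·1.616² + 2·0.38·0.75·0.25·3.38·1.616 = 7.3678 (%²).
σ_p = √7.3678 = 2.714%.
VaR = 2.576 × 2.714% = 6.991%; on $400,000,000 that is $27,964,000.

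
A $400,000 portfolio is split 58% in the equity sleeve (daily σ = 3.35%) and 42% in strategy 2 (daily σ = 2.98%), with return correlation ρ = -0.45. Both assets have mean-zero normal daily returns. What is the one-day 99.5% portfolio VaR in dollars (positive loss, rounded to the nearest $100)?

$18,300

σ_p² = 0.58²·3.35² + 0.42²·2.98² + 2·-0.45·0.58·0.42·3.35·2.98 = 3.1531 (%²).
σ_p = √3.1531 = 1.776%.
At 99.5%, z = 2.576.
VaR = 2.576 × 1.776% = 4.575%; on $400,000 that is $18,300.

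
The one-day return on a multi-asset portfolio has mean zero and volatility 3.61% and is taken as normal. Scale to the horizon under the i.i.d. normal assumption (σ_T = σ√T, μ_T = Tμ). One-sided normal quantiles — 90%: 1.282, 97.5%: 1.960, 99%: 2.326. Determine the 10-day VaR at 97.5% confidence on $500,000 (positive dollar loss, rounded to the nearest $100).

σ_{10d} = 3.61% × √10 = 11.416%.
VaR = 1.960 × 11.416% = 22.375%.
On $500,000: 0.22375 × $500,000 = $111,875.

$111,900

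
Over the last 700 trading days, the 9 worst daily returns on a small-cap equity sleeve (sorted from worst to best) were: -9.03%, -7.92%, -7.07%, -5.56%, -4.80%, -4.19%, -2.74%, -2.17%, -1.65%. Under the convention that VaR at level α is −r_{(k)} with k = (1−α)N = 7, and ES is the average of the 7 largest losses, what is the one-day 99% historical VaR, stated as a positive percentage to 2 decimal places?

k = 7; the 7th lowest return is -2.74%, so VaR = 2.74%.

2.74%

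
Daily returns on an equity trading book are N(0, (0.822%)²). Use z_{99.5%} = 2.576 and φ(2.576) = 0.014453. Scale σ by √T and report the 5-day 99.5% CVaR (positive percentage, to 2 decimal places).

5.31%

σ_{5d} = 0.822% × √5 = 1.838%.
ES multiplier = φ(z)/(1−α) = 0.014453/0.005 = 2.891.
ES = 1.838% × 2.891 = 5.314%.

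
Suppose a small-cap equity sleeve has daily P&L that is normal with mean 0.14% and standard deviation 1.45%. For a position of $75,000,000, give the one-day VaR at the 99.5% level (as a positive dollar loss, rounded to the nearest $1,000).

At 99.5% one-sided, z = 2.576.
VaR = −μ + z·σ = −(0.14%) + 2.576 × 1.45% = 3.595%.
On $75,000,000: 0.03595 × $75,000,000 = $2,696,250.

$2,696,000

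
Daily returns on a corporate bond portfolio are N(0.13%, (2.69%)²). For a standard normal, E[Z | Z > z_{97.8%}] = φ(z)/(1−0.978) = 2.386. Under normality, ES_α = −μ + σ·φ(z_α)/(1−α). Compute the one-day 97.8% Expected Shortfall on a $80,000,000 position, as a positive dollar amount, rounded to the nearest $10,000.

ES = −(0.13%) + 2.69% × 2.386 = 6.288%.
On $80,000,000: 0.06288 × $80,000,000 = $5,030,400.

$5,030,000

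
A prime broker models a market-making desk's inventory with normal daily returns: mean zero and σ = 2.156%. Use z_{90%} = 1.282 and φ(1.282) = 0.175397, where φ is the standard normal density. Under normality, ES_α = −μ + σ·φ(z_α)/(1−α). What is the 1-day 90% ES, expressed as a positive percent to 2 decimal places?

3.78%

Tail multiplier: φ(z)/(1−α) = 0.175397 / 0.1 = 1.754.
ES = 2.156% × 1.754 = 3.782%.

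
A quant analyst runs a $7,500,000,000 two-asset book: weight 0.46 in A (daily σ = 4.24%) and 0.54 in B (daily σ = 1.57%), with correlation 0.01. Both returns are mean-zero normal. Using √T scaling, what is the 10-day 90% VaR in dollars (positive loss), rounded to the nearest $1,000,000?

σ_p = √(0.46²·4.24² + 0.54²·1.57² + 2·0.01·0.46·0.54·4.24·1.57) = 2.134%.
σ_{10d} = 2.134% × √10 = 6.748%.
z(90%) = 1.282.
VaR = 1.282 × 6.748% = 8.651%; on $7,500,000,000 that is $648,825,000.

$649,000,000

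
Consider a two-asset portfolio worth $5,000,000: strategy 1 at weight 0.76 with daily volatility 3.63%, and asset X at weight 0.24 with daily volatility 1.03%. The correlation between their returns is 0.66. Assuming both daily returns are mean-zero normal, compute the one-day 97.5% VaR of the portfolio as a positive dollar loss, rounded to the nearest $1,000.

$287,000

σ_p² = 0.76²·3.63² + 0.24²·1.03² + 2·0.66·0.76·0.24·3.63·1.03 = 8.5723 (%²).
σ_p = √8.5723 = 2.928%.
At 97.5%, z = 1.960.
VaR = 1.960 × 2.928% = 5.739%; on $5,000,000 that is $286,950.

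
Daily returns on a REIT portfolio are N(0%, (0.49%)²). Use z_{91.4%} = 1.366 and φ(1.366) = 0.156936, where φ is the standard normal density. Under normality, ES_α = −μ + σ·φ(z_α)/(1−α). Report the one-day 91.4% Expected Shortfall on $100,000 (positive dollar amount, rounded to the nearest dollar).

$894

Tail multiplier: φ(z)/(1−α) = 0.156936 / 0.086 = 1.825.
ES = 0.49% × 1.825 = 0.894%.
On $100,000: 0.00894 × $100,000 = $894.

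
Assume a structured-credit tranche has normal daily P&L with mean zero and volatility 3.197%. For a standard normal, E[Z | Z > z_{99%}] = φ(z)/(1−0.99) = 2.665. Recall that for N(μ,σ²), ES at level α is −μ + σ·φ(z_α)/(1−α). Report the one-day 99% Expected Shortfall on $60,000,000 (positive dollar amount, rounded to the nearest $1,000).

$5,112,000

ES = 3.197% × 2.665 = 8.520%.
On $60,000,000: 0.08520 × $60,000,000 = $5,112,000.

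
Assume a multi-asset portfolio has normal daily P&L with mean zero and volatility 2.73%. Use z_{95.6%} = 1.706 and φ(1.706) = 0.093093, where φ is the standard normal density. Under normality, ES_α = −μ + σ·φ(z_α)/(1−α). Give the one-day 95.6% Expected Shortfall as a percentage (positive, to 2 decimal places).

Tail multiplier: φ(z)/(1−α) = 0.093093 / 0.044 = 2.116.
ES = 2.73% × 2.116 = 5.777%.

5.78%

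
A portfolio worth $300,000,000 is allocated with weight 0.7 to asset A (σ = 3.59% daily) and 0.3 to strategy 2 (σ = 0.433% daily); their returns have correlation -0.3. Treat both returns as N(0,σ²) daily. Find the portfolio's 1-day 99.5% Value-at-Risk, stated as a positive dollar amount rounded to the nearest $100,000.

σ_p² = 0.7²·3.59² + 0.3²·0.433² + 2·-0.3·0.7·0.3·3.59·0.433 = 6.1362 (%²).
σ_p = √6.1362 = 2.477%.
At 99.5%, z = 2.576.
VaR = 2.576 × 2.477% = 6.381%; on $300,000,000 that is $19,143,000.

$19,100,000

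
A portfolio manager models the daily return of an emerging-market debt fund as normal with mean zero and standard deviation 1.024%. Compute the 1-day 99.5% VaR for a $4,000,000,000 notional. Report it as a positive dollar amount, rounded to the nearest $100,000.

$105,500,000

At 99.5% one-sided, z = 2.576.
VaR = z·σ = 2.576 × 1.024% = 2.638%.
On $4,000,000,000: 0.02638 × $4,000,000,000 = $105,520,000.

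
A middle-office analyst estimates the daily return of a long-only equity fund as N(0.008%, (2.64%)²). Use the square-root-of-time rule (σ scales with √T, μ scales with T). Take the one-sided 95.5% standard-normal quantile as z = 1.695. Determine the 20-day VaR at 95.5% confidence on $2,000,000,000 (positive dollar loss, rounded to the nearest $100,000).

σ_{20d} = 2.64% × √20 = 11.806%; μ_{20d} = 20 × 0.008% = 0.160%.
VaR = −(0.160%) + 1.695 × 11.806% = 19.851%.
On $2,000,000,000: 0.19851 × $2,000,000,000 = $397,020,000.

$397,000,000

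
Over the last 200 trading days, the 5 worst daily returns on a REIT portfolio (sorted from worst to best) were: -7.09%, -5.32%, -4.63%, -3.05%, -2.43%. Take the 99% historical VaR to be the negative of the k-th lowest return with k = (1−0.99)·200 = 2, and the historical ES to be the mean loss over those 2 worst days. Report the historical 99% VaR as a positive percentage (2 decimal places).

k = 2; the 2nd lowest return is -5.32%, so VaR = 5.32%.

5.32%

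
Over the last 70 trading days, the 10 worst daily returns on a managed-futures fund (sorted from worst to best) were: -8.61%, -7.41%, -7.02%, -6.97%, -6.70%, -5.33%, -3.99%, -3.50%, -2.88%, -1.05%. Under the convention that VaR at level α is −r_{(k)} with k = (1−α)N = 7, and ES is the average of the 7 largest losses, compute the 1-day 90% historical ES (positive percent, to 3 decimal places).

The 7 worst returns sum to -46.03%.
ES = −(-46.03%) / 7 = 6.5757…% ≈ 6.576%.

6.576%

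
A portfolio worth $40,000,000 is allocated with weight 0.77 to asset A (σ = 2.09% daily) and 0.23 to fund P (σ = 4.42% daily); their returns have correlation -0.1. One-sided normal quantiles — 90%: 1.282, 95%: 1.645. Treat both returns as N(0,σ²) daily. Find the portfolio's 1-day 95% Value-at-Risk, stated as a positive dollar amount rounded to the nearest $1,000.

$1,195,000

σ_p² = 0.77²·2.09² + 0.23²·4.42² + 2·-0.1·0.77·0.23·2.09·4.42 = 3.2961 (%²).
σ_p = √3.2961 = 1.816%.
VaR = 1.645 × 1.816% = 2.987%; on $40,000,000 that is $1,194,800.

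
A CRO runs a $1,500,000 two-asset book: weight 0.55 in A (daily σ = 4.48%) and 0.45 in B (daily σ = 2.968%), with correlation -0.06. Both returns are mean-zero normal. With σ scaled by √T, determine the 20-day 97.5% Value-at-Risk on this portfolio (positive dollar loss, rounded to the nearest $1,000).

σ_p = √(0.55²·4.48² + 0.45²·2.968² + 2·-0.06·0.55·0.45·4.48·2.968) = 2.731%.
σ_{20d} = 2.731% × √20 = 12.213%.
z(97.5%) = 1.960.
VaR = 1.960 × 12.213% = 23.937%; on $1,500,000 that is $359,055.

$359,000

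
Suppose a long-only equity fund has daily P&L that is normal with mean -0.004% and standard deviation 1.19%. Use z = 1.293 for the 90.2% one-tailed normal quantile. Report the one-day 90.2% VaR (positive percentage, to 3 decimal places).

VaR = −μ + z·σ = −(-0.004%) + 1.293 × 1.19% = 1.543%.

1.543%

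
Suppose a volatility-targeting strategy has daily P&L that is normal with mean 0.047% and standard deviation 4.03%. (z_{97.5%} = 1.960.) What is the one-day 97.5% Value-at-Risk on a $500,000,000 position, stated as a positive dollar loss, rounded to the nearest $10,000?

VaR = −μ + z·σ = −(0.047%) + 1.960 × 4.03% = 7.852%.
On $500,000,000: 0.07852 × $500,000,000 = $39,260,000.

$39,260,000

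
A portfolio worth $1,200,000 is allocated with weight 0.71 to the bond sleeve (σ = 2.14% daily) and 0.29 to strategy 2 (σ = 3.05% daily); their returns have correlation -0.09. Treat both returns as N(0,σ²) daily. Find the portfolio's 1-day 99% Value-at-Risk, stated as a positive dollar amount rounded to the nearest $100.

σ_p² = 0.71²·2.14² + 0.29²·3.05² + 2·-0.09·0.71·0.29·2.14·3.05 = 2.8490 (%²).
σ_p = √2.8490 = 1.688%.
At 99%, z = 2.326.
VaR = 2.326 × 1.688% = 3.926%; on $1,200,000 that is $47,112.

$47,100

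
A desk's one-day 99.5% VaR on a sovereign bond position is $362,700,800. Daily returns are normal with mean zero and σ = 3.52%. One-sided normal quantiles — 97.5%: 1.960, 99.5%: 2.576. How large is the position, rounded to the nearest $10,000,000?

$4,000,000,000

VaR as a fraction of value: z·σ = 2.576 × 3.52% = 9.06752%.
Position = $362,700,800 / 0.0906752 = $4,000,000,000.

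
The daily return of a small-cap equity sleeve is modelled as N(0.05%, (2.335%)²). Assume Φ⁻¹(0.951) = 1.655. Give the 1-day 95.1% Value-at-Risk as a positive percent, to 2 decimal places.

VaR = −μ + z·σ = −(0.05%) + 1.655 × 2.335% = 3.814%.

3.81%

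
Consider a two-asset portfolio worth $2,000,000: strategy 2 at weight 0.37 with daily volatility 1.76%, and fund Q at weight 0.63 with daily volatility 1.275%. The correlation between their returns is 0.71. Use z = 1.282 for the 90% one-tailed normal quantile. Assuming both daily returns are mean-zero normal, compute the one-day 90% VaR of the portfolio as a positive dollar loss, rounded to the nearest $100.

σ_p² = 0.37²·1.76² + 0.63²·1.275² + 2·0.71·0.37·0.63·1.76·1.275 = 1.8120 (%²).
σ_p = √1.8120 = 1.346%.
VaR = 1.282 × 1.346% = 1.726%; on $2,000,000 that is $34,520.

$34,500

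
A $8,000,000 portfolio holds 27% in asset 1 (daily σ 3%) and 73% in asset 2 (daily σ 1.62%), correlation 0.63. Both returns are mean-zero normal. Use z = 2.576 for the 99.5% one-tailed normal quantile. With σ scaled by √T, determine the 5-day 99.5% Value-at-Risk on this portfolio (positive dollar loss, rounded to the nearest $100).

σ_p = √(0.27²·3² + 0.73²·1.62² + 2·0.63·0.27·0.73·3·1.62) = 1.806%.
σ_{5d} = 1.806% × √5 = 4.038%.
VaR = 2.576 × 4.038% = 10.402%; on $8,000,000 that is $832,160.

$832,200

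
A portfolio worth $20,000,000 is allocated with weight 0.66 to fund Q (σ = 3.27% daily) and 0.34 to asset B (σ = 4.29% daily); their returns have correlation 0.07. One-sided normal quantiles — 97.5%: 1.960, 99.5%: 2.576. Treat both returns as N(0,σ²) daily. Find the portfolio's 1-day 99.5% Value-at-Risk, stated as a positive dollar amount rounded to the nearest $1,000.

σ_p² = 0.66²·3.27² + 0.34²·4.29² + 2·0.07·0.66·0.34·3.27·4.29 = 7.2261 (%²).
σ_p = √7.2261 = 2.688%.
VaR = 2.576 × 2.688% = 6.924%; on $20,000,000 that is $1,384,800.

$1,385,000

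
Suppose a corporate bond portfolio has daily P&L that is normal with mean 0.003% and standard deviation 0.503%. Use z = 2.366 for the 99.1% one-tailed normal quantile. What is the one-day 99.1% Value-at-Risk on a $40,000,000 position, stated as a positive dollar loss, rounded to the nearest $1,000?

$475,000

VaR = −μ + z·σ = −(0.003%) + 2.366 × 0.503% = 1.187%.
On $40,000,000: 0.01187 × $40,000,000 = $474,800.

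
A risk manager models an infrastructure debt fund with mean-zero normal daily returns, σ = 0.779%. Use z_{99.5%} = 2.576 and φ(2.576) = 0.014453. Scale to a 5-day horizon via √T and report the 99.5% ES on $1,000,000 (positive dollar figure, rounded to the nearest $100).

σ_{5d} = 0.779% × √5 = 1.742%.
ES multiplier = φ(z)/(1−α) = 0.014453/0.005 = 2.891.
ES = 1.742% × 2.891 = 5.036%; on $1,000,000: $50,360.

$50,400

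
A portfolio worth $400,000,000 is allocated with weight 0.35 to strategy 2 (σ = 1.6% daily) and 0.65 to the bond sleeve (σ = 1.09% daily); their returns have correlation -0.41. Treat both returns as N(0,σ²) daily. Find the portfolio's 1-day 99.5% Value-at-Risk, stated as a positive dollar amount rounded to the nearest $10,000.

σ_p² = 0.35²·1.6² + 0.65²·1.09² + 2·-0.41·0.35·0.65·1.6·1.09 = 0.4902 (%²).
σ_p = √0.4902 = 0.700%.
At 99.5%, z = 2.576.
VaR = 2.576 × 0.700% = 1.803%; on $400,000,000 that is $7,212,000.

$7,210,000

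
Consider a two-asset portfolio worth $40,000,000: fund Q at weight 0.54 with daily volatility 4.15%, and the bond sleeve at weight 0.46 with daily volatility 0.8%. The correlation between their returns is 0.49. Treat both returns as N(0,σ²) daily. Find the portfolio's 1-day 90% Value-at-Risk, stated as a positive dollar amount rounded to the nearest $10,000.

σ_p² = 0.54²·4.15² + 0.46²·0.8² + 2·0.49·0.54·0.46·4.15·0.8 = 5.9657 (%²).
σ_p = √5.9657 = 2.442%.
At 90%, z = 1.282.
VaR = 1.282 × 2.442% = 3.131%; on $40,000,000 that is $1,252,400.

$1,250,000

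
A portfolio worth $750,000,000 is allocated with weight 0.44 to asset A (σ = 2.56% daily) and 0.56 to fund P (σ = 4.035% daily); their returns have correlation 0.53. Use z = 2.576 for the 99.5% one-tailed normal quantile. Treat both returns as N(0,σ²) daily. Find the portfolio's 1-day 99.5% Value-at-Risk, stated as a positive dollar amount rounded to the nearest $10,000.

$58,190,000

σ_p² = 0.44²·2.56² + 0.56²·4.035² + 2·0.53·0.44·0.56·2.56·4.035 = 9.0725 (%²).
σ_p = √9.0725 = 3.012%.
VaR = 2.576 × 3.012% = 7.759%; on $750,000,000 that is $58,192,500.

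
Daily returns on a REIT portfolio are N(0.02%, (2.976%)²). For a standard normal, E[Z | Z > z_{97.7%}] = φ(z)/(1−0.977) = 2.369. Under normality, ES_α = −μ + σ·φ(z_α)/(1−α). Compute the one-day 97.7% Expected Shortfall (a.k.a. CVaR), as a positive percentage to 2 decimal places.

ES = −(0.02%) + 2.976% × 2.369 = 7.030%.

7.03%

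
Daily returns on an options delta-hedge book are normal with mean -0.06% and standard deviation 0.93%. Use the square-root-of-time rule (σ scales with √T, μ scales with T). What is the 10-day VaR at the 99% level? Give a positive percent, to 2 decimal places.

7.44%

At 99%, z = 2.326.
σ_{10d} = 0.93% × √10 = 2.941%; μ_{10d} = 10 × -0.06% = -0.600%.
VaR = −(-0.600%) + 2.326 × 2.941% = 7.441%.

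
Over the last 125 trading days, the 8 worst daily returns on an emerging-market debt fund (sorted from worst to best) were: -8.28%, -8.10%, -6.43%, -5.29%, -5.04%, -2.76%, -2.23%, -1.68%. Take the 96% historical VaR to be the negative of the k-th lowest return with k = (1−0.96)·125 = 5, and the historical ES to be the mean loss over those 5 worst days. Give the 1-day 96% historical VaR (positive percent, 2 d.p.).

5.04%

k = 5; the 5th lowest return is -5.04%, so VaR = 5.04%.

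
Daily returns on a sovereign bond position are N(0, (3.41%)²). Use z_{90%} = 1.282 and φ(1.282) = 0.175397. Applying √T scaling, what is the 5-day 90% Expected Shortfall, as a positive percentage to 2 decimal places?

13.37%

σ_{5d} = 3.41% × √5 = 7.625%.
ES multiplier = φ(z)/(1−α) = 0.175397/0.1 = 1.754.
ES = 7.625% × 1.754 = 13.374%.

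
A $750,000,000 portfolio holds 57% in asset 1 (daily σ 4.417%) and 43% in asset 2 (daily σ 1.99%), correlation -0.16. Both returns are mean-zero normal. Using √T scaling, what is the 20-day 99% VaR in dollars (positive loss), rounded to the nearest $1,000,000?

σ_p = √(0.57²·4.417² + 0.43²·1.99² + 2·-0.16·0.57·0.43·4.417·1.99) = 2.526%.
σ_{20d} = 2.526% × √20 = 11.297%.
z(99%) = 2.326.
VaR = 2.326 × 11.297% = 26.277%; on $750,000,000 that is $197,077,500.

$197,000,000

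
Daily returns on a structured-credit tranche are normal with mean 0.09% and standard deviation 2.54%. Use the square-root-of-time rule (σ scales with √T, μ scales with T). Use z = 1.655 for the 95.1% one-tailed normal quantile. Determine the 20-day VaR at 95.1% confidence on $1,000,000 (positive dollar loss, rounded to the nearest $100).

$170,000

σ_{20d} = 2.54% × √20 = 11.359%; μ_{20d} = 20 × 0.09% = 1.800%.
VaR = −(1.800%) + 1.655 × 11.359% = 16.999%.
On $1,000,000: 0.16999 × $1,000,000 = $169,990.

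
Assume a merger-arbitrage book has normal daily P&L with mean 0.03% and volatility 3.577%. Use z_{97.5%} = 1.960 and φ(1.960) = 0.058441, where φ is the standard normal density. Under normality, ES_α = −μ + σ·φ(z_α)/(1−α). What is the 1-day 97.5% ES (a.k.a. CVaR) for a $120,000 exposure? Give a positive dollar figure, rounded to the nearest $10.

$10,000

Tail multiplier: φ(z)/(1−α) = 0.058441 / 0.025 = 2.338.
ES = −(0.03%) + 3.577% × 2.338 = 8.333%.
On $120,000: 0.08333 × $120,000 = $10,000.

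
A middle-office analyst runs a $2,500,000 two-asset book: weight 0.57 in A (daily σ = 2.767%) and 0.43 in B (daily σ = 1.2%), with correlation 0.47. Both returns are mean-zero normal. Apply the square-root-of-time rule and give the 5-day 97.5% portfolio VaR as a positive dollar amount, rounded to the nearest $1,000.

σ_p = √(0.57²·2.767² + 0.43²·1.2² + 2·0.47·0.57·0.43·2.767·1.2) = 1.876%.
σ_{5d} = 1.876% × √5 = 4.195%.
z(97.5%) = 1.960.
VaR = 1.960 × 4.195% = 8.222%; on $2,500,000 that is $205,550.

$206,000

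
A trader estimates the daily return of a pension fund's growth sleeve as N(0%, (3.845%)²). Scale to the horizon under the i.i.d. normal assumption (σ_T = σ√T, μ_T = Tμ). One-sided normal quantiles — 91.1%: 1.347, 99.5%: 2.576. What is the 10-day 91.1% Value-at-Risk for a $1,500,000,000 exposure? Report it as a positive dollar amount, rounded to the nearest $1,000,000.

$246,000,000

σ_{10d} = 3.845% × √10 = 12.159%.
VaR = 1.347 × 12.159% = 16.378%.
On $1,500,000,000: 0.16378 × $1,500,000,000 = $245,670,000.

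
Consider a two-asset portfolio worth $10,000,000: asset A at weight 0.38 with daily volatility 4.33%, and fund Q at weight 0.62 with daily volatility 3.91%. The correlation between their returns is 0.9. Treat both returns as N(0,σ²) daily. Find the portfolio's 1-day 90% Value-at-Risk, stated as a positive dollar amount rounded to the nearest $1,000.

σ_p² = 0.38²·4.33² + 0.62²·3.91² + 2·0.9·0.38·0.62·4.33·3.91 = 15.7639 (%²).
σ_p = √15.7639 = 3.970%.
At 90%, z = 1.282.
VaR = 1.282 × 3.970% = 5.090%; on $10,000,000 that is $509,000.

$509,000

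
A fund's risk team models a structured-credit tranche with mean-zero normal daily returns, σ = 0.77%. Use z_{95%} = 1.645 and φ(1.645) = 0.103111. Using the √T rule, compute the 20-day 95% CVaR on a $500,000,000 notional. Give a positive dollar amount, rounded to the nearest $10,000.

σ_{20d} = 0.77% × √20 = 3.444%.
ES multiplier = φ(z)/(1−α) = 0.103111/0.05 = 2.062.
ES = 3.444% × 2.062 = 7.102%; on $500,000,000: $35,510,000.

$35,510,000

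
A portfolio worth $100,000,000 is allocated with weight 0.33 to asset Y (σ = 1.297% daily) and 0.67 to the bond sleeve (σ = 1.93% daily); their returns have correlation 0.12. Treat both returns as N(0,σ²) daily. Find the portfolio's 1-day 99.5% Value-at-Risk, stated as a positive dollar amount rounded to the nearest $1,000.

σ_p² = 0.33²·1.297² + 0.67²·1.93² + 2·0.12·0.33·0.67·1.297·1.93 = 1.9881 (%²).
σ_p = √1.9881 = 1.410%.
At 99.5%, z = 2.576.
VaR = 2.576 × 1.410% = 3.632%; on $100,000,000 that is $3,632,000.

$3,632,000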